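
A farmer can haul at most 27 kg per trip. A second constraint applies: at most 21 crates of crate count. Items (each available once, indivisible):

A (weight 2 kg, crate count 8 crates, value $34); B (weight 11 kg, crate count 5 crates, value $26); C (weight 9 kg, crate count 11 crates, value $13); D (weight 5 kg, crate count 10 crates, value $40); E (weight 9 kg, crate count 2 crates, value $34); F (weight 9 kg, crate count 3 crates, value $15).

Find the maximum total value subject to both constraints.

$108

Feasible sets respecting both limits:
- A+D+E: weight 16, crate count 20, value 108
- B+D+E: weight 25, crate count 17, value 100
- A+B+E: weight 22, crate count 15, value 94
- A+D+F: weight 16, crate count 21, value 89
Best: $108.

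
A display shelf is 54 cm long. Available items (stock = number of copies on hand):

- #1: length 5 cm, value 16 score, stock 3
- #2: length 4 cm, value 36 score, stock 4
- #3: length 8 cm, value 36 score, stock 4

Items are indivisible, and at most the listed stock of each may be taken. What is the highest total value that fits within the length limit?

Top feasible selections:
- 1×#1 + 4×#2 + 4×#3: length 53, value 304
- 4×#2 + 4×#3: length 48, value 288
- 2×#1 + 4×#2 + 3×#3: length 50, value 284
- 2×#1 + 3×#2 + 4×#3: length 54, value 284
Best: 304 score.

304 score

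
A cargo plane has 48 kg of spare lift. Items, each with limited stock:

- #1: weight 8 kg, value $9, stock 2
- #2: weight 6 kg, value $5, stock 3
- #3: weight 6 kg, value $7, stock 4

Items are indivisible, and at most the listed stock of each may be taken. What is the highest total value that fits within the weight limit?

$51

Best selections within weight 48 and stock limits:
- 2×#1 + 1×#2 + 4×#3: weight 46, value 51
- 2×#1 + 2×#2 + 3×#3: weight 46, value 49
Best: $51.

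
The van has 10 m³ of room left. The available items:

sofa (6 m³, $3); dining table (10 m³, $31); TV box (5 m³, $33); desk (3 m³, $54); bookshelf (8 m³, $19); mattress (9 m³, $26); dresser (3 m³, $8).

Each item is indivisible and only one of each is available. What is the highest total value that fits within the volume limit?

$87

This is a 0/1 knapsack; check combinations near the capacity.
- TV box+desk: volume 5+3=8, value 33+54=87
- desk+dresser: volume 3+3=6, value 54+8=62
- sofa+desk: volume 6+3=9, value 3+54=57
- desk: volume 3, value 54
Best: $87.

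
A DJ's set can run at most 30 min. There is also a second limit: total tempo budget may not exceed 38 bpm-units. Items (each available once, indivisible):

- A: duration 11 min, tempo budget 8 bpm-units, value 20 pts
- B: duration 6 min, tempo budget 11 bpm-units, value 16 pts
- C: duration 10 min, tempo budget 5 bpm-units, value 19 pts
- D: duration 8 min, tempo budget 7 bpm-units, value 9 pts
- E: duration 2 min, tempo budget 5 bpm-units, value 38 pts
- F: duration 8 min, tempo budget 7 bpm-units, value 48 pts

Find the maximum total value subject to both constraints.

Feasible sets respecting both limits:
- A+B+E+F: duration 27, tempo budget 31, value 122
- B+C+E+F: duration 26, tempo budget 28, value 121
- A+D+E+F: duration 29, tempo budget 27, value 115
Best: 122 pts.

122 pts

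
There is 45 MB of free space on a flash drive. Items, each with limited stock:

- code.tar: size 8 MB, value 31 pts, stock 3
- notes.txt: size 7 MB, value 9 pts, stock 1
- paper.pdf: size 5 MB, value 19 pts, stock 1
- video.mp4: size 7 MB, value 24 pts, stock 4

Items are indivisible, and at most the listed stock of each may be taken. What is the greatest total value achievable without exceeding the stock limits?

165 pts

Best selections within size 45 and stock limits:
- 3×code.tar + 3×video.mp4: size 45, value 165
- 3×code.tar + 1×paper.pdf + 2×video.mp4: size 43, value 160
Best: 165 pts.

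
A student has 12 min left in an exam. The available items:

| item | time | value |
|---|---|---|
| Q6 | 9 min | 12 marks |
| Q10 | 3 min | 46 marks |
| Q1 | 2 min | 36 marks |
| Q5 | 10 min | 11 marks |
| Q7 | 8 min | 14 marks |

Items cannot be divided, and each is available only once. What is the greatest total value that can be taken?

Check high-value combinations within 12 min:
- Q10+Q1: time 3+2=5, value 46+36=82
- Q10+Q7: time 3+8=11, value 46+14=60
- Q6+Q10: time 9+3=12, value 12+46=58
- Q1+Q7: time 2+8=10, value 36+14=50
Best: 82 marks.

82 marks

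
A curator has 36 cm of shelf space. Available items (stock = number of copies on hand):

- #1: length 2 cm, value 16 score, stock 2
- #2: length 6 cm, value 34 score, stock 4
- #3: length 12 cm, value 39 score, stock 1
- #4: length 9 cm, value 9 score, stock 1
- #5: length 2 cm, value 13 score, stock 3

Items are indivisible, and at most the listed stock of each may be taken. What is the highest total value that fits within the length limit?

Top feasible selections:
- 2×#1 + 4×#2 + 3×#5: length 34, value 207
- 2×#1 + 4×#2 + 2×#5: length 32, value 194
- 1×#1 + 4×#2 + 3×#5: length 32, value 191
- 2×#1 + 3×#2 + 1×#3 + 1×#5: length 36, value 186
Best: 207 score.

207 score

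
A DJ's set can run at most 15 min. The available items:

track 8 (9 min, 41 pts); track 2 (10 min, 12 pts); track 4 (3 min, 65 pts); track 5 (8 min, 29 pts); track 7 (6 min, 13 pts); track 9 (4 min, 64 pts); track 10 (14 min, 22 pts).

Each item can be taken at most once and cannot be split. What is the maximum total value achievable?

158 pts

Check high-value combinations within 15 min:
- track 4+track 5+track 9: duration 3+8+4=15, value 65+29+64=158
- track 4+track 7+track 9: duration 3+6+4=13, value 65+13+64=142
- track 4+track 9: duration 3+4=7, value 65+64=129
- track 8+track 4: duration 9+3=12, value 41+65=106
Best: 158 pts.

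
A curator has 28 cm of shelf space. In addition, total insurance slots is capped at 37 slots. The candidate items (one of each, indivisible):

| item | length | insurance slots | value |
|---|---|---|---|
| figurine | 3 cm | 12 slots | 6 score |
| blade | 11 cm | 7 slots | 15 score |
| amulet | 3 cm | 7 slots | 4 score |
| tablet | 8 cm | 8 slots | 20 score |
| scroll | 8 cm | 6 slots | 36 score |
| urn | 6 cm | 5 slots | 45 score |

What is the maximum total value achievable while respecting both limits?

107 score

Feasible sets respecting both limits:
- figurine+tablet+scroll+urn: length 25, insurance slots 31, value 107
- amulet+tablet+scroll+urn: length 25, insurance slots 26, value 105
- figurine+blade+scroll+urn: length 28, insurance slots 30, value 102
Best: 107 score.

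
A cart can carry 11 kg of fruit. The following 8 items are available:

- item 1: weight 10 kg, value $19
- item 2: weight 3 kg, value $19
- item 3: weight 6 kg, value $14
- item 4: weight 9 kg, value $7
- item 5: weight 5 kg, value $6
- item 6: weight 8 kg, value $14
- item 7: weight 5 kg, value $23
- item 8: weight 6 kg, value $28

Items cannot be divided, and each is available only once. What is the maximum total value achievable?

Check high-value combinations within 11 kg:
- item 7+item 8: weight 5+6=11, value 23+28=51
- item 2+item 8: weight 3+6=9, value 19+28=47
- item 2+item 7: weight 3+5=8, value 19+23=42
Best: $51.

$51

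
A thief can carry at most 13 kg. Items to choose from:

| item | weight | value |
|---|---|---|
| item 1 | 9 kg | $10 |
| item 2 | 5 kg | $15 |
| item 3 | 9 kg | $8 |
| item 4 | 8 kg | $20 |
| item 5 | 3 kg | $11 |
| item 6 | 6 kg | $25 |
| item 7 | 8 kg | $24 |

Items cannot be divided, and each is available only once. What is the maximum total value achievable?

Check high-value combinations within 13 kg:
- item 2+item 6: weight 5+6=11, value 15+25=40
- item 2+item 7: weight 5+8=13, value 15+24=39
- item 5+item 6: weight 3+6=9, value 11+25=36
- item 5+item 7: weight 3+8=11, value 11+24=35
Best: $40.

$40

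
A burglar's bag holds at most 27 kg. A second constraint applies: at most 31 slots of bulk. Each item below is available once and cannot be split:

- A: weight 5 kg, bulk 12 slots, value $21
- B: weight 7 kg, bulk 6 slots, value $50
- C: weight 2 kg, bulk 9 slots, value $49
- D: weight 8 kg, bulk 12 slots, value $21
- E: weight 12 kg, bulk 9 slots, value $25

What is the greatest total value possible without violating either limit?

Feasible sets respecting both limits:
- B+C+E: weight 21, bulk 24, value 124
- A+B+C: weight 14, bulk 27, value 120
- B+C+D: weight 17, bulk 27, value 120
- B+C: weight 9, bulk 15, value 99
Best: $124.

$124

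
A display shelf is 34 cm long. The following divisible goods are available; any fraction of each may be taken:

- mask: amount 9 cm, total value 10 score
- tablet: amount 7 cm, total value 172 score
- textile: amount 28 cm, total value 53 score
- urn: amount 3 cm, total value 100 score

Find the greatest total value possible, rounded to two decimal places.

Take in order of value per unit:
- urn (100/3 per unit): all 3 → value 100, running total 100.00
- tablet (172/7 per unit): all 7 → value 172, running total 272.00
- textile (53/28 per unit): 24 of 28 → value 24×53/28 = 45.4286, running total 317.43
Total 317.43.

317.43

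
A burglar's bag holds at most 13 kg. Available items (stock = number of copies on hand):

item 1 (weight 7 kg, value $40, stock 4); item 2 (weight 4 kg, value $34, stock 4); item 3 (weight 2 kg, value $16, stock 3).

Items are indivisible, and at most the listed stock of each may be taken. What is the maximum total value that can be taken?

$102

Top feasible selections:
- 3×item 2: weight 12, value 102
- 2×item 2 + 2×item 3: weight 12, value 100
- 1×item 1 + 1×item 2 + 1×item 3: weight 13, value 90
Best: $102.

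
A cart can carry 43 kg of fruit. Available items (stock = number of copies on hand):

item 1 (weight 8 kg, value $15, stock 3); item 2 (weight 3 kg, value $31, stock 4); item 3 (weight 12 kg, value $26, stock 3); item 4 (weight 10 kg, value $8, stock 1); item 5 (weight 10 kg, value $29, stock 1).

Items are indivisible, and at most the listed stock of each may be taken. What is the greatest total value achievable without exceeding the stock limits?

Top feasible selections:
- 1×item 1 + 4×item 2 + 1×item 3 + 1×item 5: weight 42, value 194
- 2×item 1 + 4×item 2 + 1×item 5: weight 38, value 183
- 2×item 1 + 4×item 2 + 1×item 3: weight 40, value 180
Best: $194.

$194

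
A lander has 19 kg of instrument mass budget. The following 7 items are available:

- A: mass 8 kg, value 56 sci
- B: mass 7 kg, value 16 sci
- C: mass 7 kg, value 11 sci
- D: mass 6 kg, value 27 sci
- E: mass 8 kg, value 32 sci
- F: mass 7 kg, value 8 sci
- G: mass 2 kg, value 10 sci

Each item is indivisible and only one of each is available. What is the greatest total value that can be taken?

98 sci

Check high-value combinations within 19 kg:
- A+E+G: mass 8+8+2=18, value 56+32+10=98
- A+D+G: mass 8+6+2=16, value 56+27+10=93
- A+E: mass 8+8=16, value 56+32=88
Best: 98 sci.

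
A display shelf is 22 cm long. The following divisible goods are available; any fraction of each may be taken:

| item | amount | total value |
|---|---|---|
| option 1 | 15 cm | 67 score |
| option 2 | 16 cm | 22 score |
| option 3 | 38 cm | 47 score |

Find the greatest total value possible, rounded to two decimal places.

76.63

Take in order of value per unit:
- option 1 (67/15 per unit): all 15 → value 67, running total 67.00
- option 2 (22/16 per unit): 7 of 16 → value 7×22/16 = 9.6250, running total 76.63
Total 76.63.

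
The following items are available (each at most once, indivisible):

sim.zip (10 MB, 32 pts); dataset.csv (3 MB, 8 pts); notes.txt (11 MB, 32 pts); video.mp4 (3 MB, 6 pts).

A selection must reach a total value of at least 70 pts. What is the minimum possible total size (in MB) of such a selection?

Subsets with value ≥ 70, sorted by total size:
- sim.zip+dataset.csv+notes.txt: size 24, value 72
- sim.zip+notes.txt+video.mp4: size 24, value 70
- sim.zip+dataset.csv+notes.txt+video.mp4: size 27, value 78
Minimum size: 24 MB.

24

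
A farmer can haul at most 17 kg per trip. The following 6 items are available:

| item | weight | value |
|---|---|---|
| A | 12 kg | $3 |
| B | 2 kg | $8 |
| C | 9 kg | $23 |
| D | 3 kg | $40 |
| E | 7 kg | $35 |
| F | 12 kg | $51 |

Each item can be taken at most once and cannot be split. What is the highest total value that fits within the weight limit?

$99

This is a 0/1 knapsack; check combinations near the capacity.
- B+D+F: weight 2+3+12=17, value 8+40+51=99
- D+F: weight 3+12=15, value 40+51=91
- B+D+E: weight 2+3+7=12, value 8+40+35=83
- D+E: weight 3+7=10, value 40+35=75
Best: $99.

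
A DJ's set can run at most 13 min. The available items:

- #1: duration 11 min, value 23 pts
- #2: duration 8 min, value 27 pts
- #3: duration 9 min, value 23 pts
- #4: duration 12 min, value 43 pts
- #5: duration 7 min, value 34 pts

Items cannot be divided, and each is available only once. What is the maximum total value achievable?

Check high-value combinations within 13 min:
- #4: duration 12, value 43
- #5: duration 7, value 34
- #2: duration 8, value 27
- #3: duration 9, value 23
Best: 43 pts.

43 pts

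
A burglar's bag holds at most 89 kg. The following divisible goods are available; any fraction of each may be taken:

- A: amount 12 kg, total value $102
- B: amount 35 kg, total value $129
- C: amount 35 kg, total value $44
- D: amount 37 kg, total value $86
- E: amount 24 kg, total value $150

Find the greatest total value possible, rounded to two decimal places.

422.84

Take in order of value per unit:
- A (102/12 per unit): all 12 → value 102, running total 102.00
- E (150/24 per unit): all 24 → value 150, running total 252.00
- B (129/35 per unit): all 35 → value 129, running total 381.00
- D (86/37 per unit): 18 of 37 → value 18×86/37 = 41.8378, running total 422.84
Total 422.84.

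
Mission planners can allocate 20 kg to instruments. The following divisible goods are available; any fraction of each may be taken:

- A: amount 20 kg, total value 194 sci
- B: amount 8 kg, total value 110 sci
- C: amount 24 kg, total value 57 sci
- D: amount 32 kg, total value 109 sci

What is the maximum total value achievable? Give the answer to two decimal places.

Take in order of value per unit:
- B (110/8 per unit): all 8 → value 110, running total 110.00
- A (194/20 per unit): 12 of 20 → value 12×194/20 = 116.4000, running total 226.40
Total 226.40.

226.40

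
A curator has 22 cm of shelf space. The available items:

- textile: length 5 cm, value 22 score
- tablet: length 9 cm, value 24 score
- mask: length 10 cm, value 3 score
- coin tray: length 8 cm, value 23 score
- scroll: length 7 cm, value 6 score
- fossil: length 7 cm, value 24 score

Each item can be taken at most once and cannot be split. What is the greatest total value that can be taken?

70 score

Check high-value combinations within 22 cm:
- textile+tablet+fossil: length 5+9+7=21, value 22+24+24=70
- textile+coin tray+fossil: length 5+8+7=20, value 22+23+24=69
- textile+tablet+coin tray: length 5+9+8=22, value 22+24+23=69
- coin tray+scroll+fossil: length 8+7+7=22, value 23+6+24=53
Best: 70 score.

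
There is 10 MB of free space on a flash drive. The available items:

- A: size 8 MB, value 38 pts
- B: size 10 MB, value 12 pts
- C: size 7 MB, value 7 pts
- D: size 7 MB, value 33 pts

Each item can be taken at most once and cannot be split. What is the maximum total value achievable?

38 pts

This is a 0/1 knapsack; check combinations near the capacity.
- A: size 8, value 38
- D: size 7, value 33
- B: size 10, value 12
- C: size 7, value 7
Best: 38 pts.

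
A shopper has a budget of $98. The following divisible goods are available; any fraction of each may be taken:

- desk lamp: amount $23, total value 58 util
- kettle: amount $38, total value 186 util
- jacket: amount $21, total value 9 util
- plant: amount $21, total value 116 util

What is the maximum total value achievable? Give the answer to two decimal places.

Take in order of value per unit:
- plant (116/21 per unit): all 21 → value 116, running total 116.00
- kettle (186/38 per unit): all 38 → value 186, running total 302.00
- desk lamp (58/23 per unit): all 23 → value 58, running total 360.00
- jacket (9/21 per unit): 16 of 21 → value 16×9/21 = 6.8571, running total 366.86
Total 366.86.

366.86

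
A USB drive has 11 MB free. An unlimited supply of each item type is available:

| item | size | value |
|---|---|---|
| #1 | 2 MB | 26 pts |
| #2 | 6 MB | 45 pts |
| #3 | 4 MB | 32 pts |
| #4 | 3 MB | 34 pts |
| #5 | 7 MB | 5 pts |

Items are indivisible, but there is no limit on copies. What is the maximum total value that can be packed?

Best value-per-unit is #1 at 26/2; filling with it alone gives 5×26 = 130.
Optimal mix: 4×#1 + 1×#4 → size 11, value 138.

138 pts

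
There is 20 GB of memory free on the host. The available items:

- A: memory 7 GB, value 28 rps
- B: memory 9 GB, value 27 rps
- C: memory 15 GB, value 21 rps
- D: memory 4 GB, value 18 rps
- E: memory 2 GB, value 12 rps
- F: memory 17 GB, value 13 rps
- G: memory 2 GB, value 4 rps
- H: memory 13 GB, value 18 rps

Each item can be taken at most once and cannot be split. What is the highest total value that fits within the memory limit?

73 rps

Check high-value combinations within 20 GB:
- A+B+D: memory 7+9+4=20, value 28+27+18=73
- A+B+E+G: memory 7+9+2+2=20, value 28+27+12+4=71
- A+B+E: memory 7+9+2=18, value 28+27+12=67
- A+D+E+G: memory 7+4+2+2=15, value 28+18+12+4=62
- B+D+E+G: memory 9+4+2+2=17, value 27+18+12+4=61
Best: 73 rps.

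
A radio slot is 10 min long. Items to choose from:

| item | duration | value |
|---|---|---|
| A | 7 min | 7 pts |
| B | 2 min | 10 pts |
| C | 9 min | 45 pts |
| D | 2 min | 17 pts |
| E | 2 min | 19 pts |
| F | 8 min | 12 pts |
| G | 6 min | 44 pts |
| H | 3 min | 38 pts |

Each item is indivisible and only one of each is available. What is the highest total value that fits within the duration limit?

Check high-value combinations within 10 min:
- B+D+E+H: duration 2+2+2+3=9, value 10+17+19+38=84
- G+H: duration 6+3=9, value 44+38=82
- D+E+G: duration 2+2+6=10, value 17+19+44=80
- D+E+H: duration 2+2+3=7, value 17+19+38=74
- B+E+G: duration 2+2+6=10, value 10+19+44=73
Best: 84 pts.

84 pts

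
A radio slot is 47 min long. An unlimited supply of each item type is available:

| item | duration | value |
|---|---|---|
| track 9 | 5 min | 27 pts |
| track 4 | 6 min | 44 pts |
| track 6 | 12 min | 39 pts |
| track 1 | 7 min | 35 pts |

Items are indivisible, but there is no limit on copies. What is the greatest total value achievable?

Best value-per-unit is track 4 at 44/6; filling with it alone gives 7×44 = 308.
Optimal mix: 1×track 9 + 7×track 4 → duration 47, value 335.

335 pts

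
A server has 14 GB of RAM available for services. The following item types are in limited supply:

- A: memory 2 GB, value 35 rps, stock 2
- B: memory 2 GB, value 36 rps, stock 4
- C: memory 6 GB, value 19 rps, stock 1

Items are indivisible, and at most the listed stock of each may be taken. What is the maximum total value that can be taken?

214 rps

Top feasible selections:
- 2×A + 4×B: memory 12, value 214
- 1×A + 4×B: memory 10, value 179
- 2×A + 3×B: memory 10, value 178
Best: 214 rps.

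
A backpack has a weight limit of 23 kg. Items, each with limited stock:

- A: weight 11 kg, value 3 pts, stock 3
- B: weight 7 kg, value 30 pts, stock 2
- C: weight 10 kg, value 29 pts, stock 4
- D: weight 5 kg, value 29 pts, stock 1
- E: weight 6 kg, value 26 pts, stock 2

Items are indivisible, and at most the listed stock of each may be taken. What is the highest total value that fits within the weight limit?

89 pts

Best selections within weight 23 and stock limits:
- 2×B + 1×D: weight 19, value 89
- 1×B + 1×C + 1×D: weight 22, value 88
- 2×B + 1×E: weight 20, value 86
Best: 89 pts.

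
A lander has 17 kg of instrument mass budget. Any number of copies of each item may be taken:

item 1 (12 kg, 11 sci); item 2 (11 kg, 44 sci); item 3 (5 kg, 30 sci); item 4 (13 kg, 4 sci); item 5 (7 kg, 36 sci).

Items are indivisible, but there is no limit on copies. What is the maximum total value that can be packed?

96 sci

Best value-per-unit is item 3 at 30/5; filling with it alone gives 3×30 = 90.
Optimal mix: 2×item 3 + 1×item 5 → mass 17, value 96.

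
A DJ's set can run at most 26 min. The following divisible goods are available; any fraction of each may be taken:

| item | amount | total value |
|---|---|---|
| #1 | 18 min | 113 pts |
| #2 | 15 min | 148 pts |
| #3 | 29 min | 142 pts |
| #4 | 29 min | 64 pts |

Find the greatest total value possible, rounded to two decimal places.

217.06

Take in order of value per unit:
- #2 (148/15 per unit): all 15 → value 148, running total 148.00
- #1 (113/18 per unit): 11 of 18 → value 11×113/18 = 69.0556, running total 217.06
Total 217.06.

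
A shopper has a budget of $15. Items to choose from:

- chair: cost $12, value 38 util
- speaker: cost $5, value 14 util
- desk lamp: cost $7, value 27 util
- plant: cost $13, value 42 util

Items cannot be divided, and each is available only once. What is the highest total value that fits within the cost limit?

42 util

This is a 0/1 knapsack; check combinations near the capacity.
- plant: cost 13, value 42
- speaker+desk lamp: cost 5+7=12, value 14+27=41
- chair: cost 12, value 38
Best: 42 util.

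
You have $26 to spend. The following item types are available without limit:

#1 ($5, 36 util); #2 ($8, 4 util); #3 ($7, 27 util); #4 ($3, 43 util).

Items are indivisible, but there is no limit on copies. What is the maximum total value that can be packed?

Best value-per-unit is #4 at 43/3, and filling with it alone uses cost 8×3=24. No mix of the others beats 8×43 = 344.

344 util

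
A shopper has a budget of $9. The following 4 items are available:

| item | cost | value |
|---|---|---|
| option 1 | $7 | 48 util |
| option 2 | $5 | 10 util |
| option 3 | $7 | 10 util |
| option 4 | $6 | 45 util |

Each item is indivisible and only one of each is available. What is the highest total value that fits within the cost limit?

48 util

This is a 0/1 knapsack; check combinations near the capacity.
- option 1: cost 7, value 48
- option 4: cost 6, value 45
- option 2: cost 5, value 10
- option 3: cost 7, value 10
Best: 48 util.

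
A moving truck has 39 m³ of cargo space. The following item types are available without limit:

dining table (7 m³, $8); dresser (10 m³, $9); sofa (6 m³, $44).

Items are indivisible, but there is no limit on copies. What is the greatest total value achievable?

Best value-per-unit is sofa at 44/6, and filling with it alone uses volume 6×6=36. No mix of the others beats 6×44 = 264.

$264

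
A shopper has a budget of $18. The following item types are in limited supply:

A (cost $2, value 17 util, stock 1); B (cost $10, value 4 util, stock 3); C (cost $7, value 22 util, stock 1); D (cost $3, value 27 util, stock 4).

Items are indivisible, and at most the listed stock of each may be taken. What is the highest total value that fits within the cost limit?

Best selections within cost 18 and stock limits:
- 1×A + 4×D: cost 14, value 125
- 1×A + 1×C + 3×D: cost 18, value 120
- 4×D: cost 12, value 108
- 1×C + 3×D: cost 16, value 103
Best: 125 util.

125 util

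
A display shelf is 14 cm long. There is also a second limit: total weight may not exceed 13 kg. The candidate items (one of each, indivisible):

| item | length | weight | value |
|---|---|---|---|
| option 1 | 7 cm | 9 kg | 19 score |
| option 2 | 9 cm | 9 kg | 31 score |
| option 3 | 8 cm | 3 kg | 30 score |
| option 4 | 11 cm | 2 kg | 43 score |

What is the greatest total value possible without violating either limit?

43 score

Feasible sets respecting both limits:
- option 4: length 11, weight 2, value 43
- option 2: length 9, weight 9, value 31
- option 3: length 8, weight 3, value 30
Best: 43 score.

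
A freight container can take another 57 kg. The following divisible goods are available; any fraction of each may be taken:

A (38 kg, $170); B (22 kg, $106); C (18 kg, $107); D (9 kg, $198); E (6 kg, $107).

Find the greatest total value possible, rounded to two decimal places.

Take in order of value per unit:
- D (198/9 per unit): all 9 → value 198, running total 198.00
- E (107/6 per unit): all 6 → value 107, running total 305.00
- C (107/18 per unit): all 18 → value 107, running total 412.00
- B (106/22 per unit): all 22 → value 106, running total 518.00
- A (170/38 per unit): 2 of 38 → value 2×170/38 = 8.9474, running total 526.95
Total 526.95.

526.95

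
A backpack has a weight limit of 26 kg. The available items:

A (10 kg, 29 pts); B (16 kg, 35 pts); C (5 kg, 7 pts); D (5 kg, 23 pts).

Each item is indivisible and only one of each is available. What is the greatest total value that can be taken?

65 pts

Check high-value combinations within 26 kg:
- B+C+D: weight 16+5+5=26, value 35+7+23=65
- A+B: weight 10+16=26, value 29+35=64
- A+C+D: weight 10+5+5=20, value 29+7+23=59
Best: 65 pts.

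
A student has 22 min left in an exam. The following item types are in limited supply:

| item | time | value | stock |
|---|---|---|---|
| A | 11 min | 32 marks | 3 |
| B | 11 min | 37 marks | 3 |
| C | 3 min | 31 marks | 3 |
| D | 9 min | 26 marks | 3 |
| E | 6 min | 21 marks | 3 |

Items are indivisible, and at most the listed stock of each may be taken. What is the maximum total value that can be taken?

Top feasible selections:
- 3×C + 2×E: time 21, value 135
- 1×B + 3×C: time 20, value 130
- 1×A + 3×C: time 20, value 125
Best: 135 marks.

135 marks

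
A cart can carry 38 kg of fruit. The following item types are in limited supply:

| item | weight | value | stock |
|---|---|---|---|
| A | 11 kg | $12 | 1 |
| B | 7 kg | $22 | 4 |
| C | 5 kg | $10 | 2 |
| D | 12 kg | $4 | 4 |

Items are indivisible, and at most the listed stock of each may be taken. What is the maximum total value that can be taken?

Best selections within weight 38 and stock limits:
- 4×B + 2×C: weight 38, value 108
- 4×B + 1×C: weight 33, value 98
Best: $108.

$108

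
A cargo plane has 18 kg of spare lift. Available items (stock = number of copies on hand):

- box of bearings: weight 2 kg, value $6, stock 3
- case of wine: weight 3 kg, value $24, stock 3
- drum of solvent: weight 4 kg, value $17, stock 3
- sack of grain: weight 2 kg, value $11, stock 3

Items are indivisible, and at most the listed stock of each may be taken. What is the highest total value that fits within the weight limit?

$111

Best selections within weight 18 and stock limits:
- 3×case of wine + 1×drum of solvent + 2×sack of grain: weight 17, value 111
- 1×box of bearings + 3×case of wine + 3×sack of grain: weight 17, value 111
- 3×case of wine + 2×drum of solvent: weight 17, value 106
Best: $111.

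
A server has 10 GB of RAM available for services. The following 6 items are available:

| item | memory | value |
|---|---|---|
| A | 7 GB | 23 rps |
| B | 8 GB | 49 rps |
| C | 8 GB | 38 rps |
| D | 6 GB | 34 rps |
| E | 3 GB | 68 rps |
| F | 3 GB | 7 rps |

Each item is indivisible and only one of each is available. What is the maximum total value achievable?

102 rps

Check high-value combinations within 10 GB:
- D+E: memory 6+3=9, value 34+68=102
- A+E: memory 7+3=10, value 23+68=91
- E+F: memory 3+3=6, value 68+7=75
Best: 102 rps.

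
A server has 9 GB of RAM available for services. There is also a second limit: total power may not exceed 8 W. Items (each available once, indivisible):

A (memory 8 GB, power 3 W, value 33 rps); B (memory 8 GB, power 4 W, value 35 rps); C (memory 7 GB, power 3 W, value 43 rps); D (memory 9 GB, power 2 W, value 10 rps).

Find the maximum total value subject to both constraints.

Feasible sets respecting both limits:
- C: memory 7, power 3, value 43
- B: memory 8, power 4, value 35
- A: memory 8, power 3, value 33
Best: 43 rps.

43 rps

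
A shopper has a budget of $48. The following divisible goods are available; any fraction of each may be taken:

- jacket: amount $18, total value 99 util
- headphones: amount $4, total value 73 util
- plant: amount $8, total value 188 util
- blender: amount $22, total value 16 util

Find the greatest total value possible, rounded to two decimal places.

Take in order of value per unit:
- plant (188/8 per unit): all 8 → value 188, running total 188.00
- headphones (73/4 per unit): all 4 → value 73, running total 261.00
- jacket (99/18 per unit): all 18 → value 99, running total 360.00
- blender (16/22 per unit): 18 of 22 → value 18×16/22 = 13.0909, running total 373.09
Total 373.09.

373.09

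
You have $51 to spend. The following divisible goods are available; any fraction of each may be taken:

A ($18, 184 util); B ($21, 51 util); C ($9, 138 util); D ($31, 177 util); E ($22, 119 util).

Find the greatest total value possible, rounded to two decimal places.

Take in order of value per unit:
- C (138/9 per unit): all 9 → value 138, running total 138.00
- A (184/18 per unit): all 18 → value 184, running total 322.00
- D (177/31 per unit): 24 of 31 → value 24×177/31 = 137.0323, running total 459.03
Total 459.03.

459.03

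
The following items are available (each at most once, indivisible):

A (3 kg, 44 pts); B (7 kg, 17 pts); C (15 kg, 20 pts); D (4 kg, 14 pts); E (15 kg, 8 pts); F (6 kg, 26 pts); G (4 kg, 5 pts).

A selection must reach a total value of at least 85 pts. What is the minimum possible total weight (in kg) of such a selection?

Subsets with value ≥ 85, sorted by total weight:
- A+B+F: weight 16, value 87
- A+D+F+G: weight 17, value 89
- A+B+D+F: weight 20, value 101
- A+B+F+G: weight 20, value 92
Minimum weight: 16 kg.

16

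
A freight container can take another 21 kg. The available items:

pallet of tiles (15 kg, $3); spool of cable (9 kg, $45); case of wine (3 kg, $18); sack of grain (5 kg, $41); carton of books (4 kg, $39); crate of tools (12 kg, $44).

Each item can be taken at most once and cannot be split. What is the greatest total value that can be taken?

Check high-value combinations within 21 kg:
- spool of cable+case of wine+sack of grain+carton of books: weight 9+3+5+4=21, value 45+18+41+39=143
- spool of cable+sack of grain+carton of books: weight 9+5+4=18, value 45+41+39=125
- sack of grain+carton of books+crate of tools: weight 5+4+12=21, value 41+39+44=124
- spool of cable+case of wine+sack of grain: weight 9+3+5=17, value 45+18+41=104
- case of wine+sack of grain+crate of tools: weight 3+5+12=20, value 18+41+44=103
Best: $143.

$143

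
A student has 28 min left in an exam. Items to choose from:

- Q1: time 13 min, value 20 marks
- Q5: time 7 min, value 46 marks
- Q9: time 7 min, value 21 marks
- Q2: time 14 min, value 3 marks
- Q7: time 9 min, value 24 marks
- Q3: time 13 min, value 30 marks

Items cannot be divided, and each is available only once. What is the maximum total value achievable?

97 marks

Check high-value combinations within 28 min:
- Q5+Q9+Q3: time 7+7+13=27, value 46+21+30=97
- Q5+Q9+Q7: time 7+7+9=23, value 46+21+24=91
- Q1+Q5+Q9: time 13+7+7=27, value 20+46+21=87
- Q5+Q3: time 7+13=20, value 46+30=76
Best: 97 marks.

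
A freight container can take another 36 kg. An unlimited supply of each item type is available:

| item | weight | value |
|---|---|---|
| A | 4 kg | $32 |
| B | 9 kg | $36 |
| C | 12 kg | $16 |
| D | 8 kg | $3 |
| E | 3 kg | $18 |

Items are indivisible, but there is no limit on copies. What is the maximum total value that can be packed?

Best value-per-unit is A at 32/4, and filling with it alone uses weight 9×4=36. No mix of the others beats 9×32 = 288.

$288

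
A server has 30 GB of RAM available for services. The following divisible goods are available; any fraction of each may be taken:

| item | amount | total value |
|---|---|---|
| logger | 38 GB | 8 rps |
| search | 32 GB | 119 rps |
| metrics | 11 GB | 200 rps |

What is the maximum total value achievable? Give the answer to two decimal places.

270.66

Take in order of value per unit:
- metrics (200/11 per unit): all 11 → value 200, running total 200.00
- search (119/32 per unit): 19 of 32 → value 19×119/32 = 70.6563, running total 270.66
Total 270.66.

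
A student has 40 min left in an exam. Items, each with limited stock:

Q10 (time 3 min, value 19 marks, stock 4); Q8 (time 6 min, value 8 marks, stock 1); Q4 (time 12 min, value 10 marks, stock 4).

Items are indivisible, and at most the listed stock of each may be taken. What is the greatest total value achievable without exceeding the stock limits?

96 marks

Best selections within time 40 and stock limits:
- 4×Q10 + 2×Q4: time 36, value 96
- 4×Q10 + 1×Q8 + 1×Q4: time 30, value 94
- 4×Q10 + 1×Q4: time 24, value 86
- 3×Q10 + 1×Q8 + 2×Q4: time 39, value 85
Best: 96 marks.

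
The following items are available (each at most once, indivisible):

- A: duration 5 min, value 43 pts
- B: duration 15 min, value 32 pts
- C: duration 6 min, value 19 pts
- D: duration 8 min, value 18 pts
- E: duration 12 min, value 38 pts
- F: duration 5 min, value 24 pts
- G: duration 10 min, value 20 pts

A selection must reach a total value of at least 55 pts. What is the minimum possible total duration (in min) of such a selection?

Subsets with value ≥ 55, sorted by total duration:
- A+F: duration 10, value 67
- A+C: duration 11, value 62
- A+D: duration 13, value 61
Minimum duration: 10 min.

10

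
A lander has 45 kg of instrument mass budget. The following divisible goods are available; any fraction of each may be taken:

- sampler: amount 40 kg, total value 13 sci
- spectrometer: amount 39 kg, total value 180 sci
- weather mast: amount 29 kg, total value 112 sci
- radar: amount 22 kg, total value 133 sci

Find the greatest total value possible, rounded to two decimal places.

239.15

Take in order of value per unit:
- radar (133/22 per unit): all 22 → value 133, running total 133.00
- spectrometer (180/39 per unit): 23 of 39 → value 23×180/39 = 106.1538, running total 239.15
Total 239.15.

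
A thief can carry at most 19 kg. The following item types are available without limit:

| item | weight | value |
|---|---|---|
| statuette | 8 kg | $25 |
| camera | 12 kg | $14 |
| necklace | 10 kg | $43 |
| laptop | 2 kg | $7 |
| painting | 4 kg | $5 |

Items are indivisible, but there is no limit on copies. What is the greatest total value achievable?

$71

Best value-per-unit is necklace at 43/10; filling with it alone gives 1×43 = 43.
Optimal mix: 1×necklace + 4×laptop → weight 18, value 71.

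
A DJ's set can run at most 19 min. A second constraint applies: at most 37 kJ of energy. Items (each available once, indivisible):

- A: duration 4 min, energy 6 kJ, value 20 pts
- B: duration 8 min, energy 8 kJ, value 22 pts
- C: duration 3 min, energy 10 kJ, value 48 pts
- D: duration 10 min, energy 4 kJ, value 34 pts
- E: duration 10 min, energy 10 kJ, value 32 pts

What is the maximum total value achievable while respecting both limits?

Feasible sets respecting both limits:
- A+C+D: duration 17, energy 20, value 102
- A+C+E: duration 17, energy 26, value 100
- A+B+C: duration 15, energy 24, value 90
Best: 102 pts.

102 pts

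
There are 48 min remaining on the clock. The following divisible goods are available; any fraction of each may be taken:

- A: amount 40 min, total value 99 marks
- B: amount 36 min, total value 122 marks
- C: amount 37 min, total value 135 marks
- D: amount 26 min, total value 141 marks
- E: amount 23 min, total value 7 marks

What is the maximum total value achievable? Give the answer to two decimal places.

221.27

Take in order of value per unit:
- D (141/26 per unit): all 26 → value 141, running total 141.00
- C (135/37 per unit): 22 of 37 → value 22×135/37 = 80.2703, running total 221.27
Total 221.27.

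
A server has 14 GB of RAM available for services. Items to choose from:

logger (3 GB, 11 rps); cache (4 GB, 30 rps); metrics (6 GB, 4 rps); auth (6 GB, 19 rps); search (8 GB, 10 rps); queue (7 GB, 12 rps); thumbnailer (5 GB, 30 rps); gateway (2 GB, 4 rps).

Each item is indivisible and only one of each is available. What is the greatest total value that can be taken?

Check high-value combinations within 14 GB:
- logger+cache+thumbnailer+gateway: memory 3+4+5+2=14, value 11+30+30+4=75
- logger+cache+thumbnailer: memory 3+4+5=12, value 11+30+30=71
- cache+thumbnailer+gateway: memory 4+5+2=11, value 30+30+4=64
- cache+thumbnailer: memory 4+5=9, value 30+30=60
Best: 75 rps.

75 rps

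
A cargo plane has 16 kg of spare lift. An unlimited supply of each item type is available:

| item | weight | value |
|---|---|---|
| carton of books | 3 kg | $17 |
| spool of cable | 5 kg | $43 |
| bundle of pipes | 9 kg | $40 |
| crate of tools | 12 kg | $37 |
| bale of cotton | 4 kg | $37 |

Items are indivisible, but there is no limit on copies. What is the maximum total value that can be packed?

Best value-per-unit is bale of cotton at 37/4, and filling with it alone uses weight 4×4=16. No mix of the others beats 4×37 = 148.

$148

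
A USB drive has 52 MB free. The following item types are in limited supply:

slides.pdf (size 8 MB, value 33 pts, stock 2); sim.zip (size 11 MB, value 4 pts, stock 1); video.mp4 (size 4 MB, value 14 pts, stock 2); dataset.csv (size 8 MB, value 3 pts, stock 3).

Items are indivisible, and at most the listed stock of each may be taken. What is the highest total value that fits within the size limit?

104 pts

Best selections within size 52 and stock limits:
- 2×slides.pdf + 1×sim.zip + 2×video.mp4 + 2×dataset.csv: size 51, value 104
- 2×slides.pdf + 2×video.mp4 + 3×dataset.csv: size 48, value 103
- 2×slides.pdf + 1×sim.zip + 2×video.mp4 + 1×dataset.csv: size 43, value 101
Best: 104 pts.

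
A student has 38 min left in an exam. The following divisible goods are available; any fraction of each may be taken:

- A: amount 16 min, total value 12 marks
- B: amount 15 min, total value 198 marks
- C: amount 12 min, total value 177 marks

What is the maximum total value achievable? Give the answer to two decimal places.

383.25

Take in order of value per unit:
- C (177/12 per unit): all 12 → value 177, running total 177.00
- B (198/15 per unit): all 15 → value 198, running total 375.00
- A (12/16 per unit): 11 of 16 → value 11×12/16 = 8.2500, running total 383.25
Total 383.25.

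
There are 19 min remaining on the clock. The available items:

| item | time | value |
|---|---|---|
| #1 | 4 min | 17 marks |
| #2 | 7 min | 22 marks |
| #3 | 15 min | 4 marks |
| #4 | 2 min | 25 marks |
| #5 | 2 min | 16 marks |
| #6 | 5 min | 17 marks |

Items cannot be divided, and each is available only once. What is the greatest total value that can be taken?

81 marks

Check high-value combinations within 19 min:
- #1+#2+#4+#6: time 4+7+2+5=18, value 17+22+25+17=81
- #1+#2+#4+#5: time 4+7+2+2=15, value 17+22+25+16=80
- #2+#4+#5+#6: time 7+2+2+5=16, value 22+25+16+17=80
- #1+#4+#5+#6: time 4+2+2+5=13, value 17+25+16+17=75
Best: 81 marks.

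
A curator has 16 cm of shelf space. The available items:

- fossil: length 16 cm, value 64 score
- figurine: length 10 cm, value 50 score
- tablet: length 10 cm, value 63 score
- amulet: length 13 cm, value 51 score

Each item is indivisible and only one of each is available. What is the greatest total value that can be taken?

Check high-value combinations within 16 cm:
- fossil: length 16, value 64
- tablet: length 10, value 63
- amulet: length 13, value 51
Best: 64 score.

64 score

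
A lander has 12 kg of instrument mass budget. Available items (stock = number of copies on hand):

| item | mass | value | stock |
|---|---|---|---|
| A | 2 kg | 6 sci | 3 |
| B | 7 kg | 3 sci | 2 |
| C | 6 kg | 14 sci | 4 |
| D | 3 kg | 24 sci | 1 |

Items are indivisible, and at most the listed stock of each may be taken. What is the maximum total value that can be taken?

44 sci

Top feasible selections:
- 1×A + 1×C + 1×D: mass 11, value 44
- 3×A + 1×D: mass 9, value 42
Best: 44 sci.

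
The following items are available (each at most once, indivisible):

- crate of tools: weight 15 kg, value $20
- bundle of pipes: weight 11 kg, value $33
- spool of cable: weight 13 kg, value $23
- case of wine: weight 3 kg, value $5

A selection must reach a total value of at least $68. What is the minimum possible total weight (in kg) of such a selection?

39

Subsets with value ≥ 68, sorted by total weight:
- crate of tools+bundle of pipes+spool of cable: weight 39, value 76
- crate of tools+bundle of pipes+spool of cable+case of wine: weight 42, value 81
Minimum weight: 39 kg.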